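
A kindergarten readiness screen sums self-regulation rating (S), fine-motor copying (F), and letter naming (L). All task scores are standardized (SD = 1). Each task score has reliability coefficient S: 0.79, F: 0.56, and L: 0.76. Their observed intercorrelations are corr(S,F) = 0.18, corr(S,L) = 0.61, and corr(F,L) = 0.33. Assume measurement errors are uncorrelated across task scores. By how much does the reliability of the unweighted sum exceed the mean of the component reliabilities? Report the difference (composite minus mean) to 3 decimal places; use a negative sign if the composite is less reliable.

Var(sum) = 3 + 2.24 = 5.24; true-score variance = 2.11 + 2.24 = 4.35; composite reliability = 0.8302.
Mean component reliability = 0.7033.
Difference = 0.8302 − 0.7033 = 0.127.

0.127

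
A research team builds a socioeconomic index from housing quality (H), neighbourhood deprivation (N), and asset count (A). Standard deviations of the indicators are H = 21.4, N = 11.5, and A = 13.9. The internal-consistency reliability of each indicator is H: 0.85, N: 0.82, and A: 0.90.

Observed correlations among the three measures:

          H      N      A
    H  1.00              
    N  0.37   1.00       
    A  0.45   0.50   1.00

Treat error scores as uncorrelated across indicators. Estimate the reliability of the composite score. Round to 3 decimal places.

Var(H+N+A) = 21.4² + 11.5² + 13.9² + 2·[21.4·11.5·0.37 + 21.4·13.9·0.45 + 11.5·13.9·0.50] = 783.42 + 609.678 = 1393.1.
Because errors are independent across components, Cov(Tᵢ,Tⱼ) = Cov(Xᵢ,Xⱼ); the off-diagonal part of the true-score variance is the same as above.
True-score variance = [21.4²·0.85 + 11.5²·0.82 + 13.9²·0.90] + 609.678 = 671.6 + 609.678 = 1281.28.
Reliability = 1281.28 / 1393.1 = 0.920.

0.920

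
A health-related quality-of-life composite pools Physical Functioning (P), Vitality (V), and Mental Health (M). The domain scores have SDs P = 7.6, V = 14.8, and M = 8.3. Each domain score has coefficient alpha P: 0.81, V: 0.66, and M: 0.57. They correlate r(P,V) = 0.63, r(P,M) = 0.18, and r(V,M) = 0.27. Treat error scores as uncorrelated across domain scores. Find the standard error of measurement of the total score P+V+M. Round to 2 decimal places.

10.73

Var(total) = 345.69 + 230.767 = 576.457.
True-score variance = 230.619 + 230.767 = 461.387, so reliability = 0.8004.
Error variance = 576.457 − 461.387 = 115.071; SEM = √115.071 = 10.73.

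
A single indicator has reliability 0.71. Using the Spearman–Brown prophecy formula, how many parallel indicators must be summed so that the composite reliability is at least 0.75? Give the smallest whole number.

k ≥ ρ*(1−ρ₁)/(ρ₁(1−ρ*)) = 0.75·0.29 / (0.71·0.25) = 1.225.
Smallest integer k = 2.

2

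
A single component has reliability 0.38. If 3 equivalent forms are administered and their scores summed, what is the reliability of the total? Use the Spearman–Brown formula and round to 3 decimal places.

0.648

ρ_k = kρ / (1 + (k−1)ρ) = 3·0.38 / (1 + 2·0.38) = 1.140 / 1.760 = 0.648.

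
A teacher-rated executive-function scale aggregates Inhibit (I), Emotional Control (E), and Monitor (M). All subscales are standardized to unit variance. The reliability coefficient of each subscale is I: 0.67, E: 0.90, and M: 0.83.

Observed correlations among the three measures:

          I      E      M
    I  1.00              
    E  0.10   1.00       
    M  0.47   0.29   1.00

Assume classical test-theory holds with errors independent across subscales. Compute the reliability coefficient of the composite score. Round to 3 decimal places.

Var(I+E+M) = 3 + 2·[0.10 + 0.47 + 0.29] = 3 + 1.72 = 4.72.
With uncorrelated errors the cross-covariances are all true-score covariance, so they carry over unchanged; only the diagonal terms shrink to ρᵢσᵢ².
True-score variance = [0.67 + 0.90 + 0.83] + 1.72 = 2.4 + 1.72 = 4.12.
Reliability = 4.12 / 4.72 = 0.873.

0.873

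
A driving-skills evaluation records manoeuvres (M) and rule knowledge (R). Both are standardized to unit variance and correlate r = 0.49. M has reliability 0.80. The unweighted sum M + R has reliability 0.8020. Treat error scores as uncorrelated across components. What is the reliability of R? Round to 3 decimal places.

Var(M+R) = 2 + 2·0.49 = 2.980.
True-score variance = ρ_M + ρ_R + 2·0.49, so 0.8020 = (0.80 + ρ_R + 0.98) / 2.980.
ρ_R = 0.8020·2.980 − 0.80 − 0.98 = 0.610.

0.610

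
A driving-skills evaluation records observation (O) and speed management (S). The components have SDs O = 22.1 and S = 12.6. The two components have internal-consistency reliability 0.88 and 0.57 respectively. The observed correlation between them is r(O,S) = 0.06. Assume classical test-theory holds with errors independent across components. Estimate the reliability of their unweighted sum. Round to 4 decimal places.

Var(O+S) = 22.1² + 12.6² + 2·[22.1·12.6·0.06] = 647.17 + 33.4152 = 680.585.
Under uncorrelated errors the observed covariances equal the true-score covariances, so only the own-variance terms attenuate.
True-score variance = [22.1²·0.88 + 12.6²·0.57] + 33.4152 = 520.294 + 33.4152 = 553.709.
Reliability = 553.709 / 680.585 = 0.8136.

0.8136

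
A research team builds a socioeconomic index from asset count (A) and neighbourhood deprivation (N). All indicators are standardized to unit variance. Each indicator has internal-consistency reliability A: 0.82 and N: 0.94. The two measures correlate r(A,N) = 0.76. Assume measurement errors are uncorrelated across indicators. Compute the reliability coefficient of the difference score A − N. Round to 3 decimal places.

Var(A−N) = 1 + 1 − 2·0.76 = 2 − 1.52 = 0.48.
Because errors are independent across components, Cov(Tᵢ,Tⱼ) = Cov(Xᵢ,Xⱼ); the off-diagonal part of the true-score variance is the same as above.
True-score variance = [0.82 + 0.94] − 1.52 = 1.76 − 1.52 = 0.24.
Reliability = 0.24 / 0.48 = 0.500.

0.500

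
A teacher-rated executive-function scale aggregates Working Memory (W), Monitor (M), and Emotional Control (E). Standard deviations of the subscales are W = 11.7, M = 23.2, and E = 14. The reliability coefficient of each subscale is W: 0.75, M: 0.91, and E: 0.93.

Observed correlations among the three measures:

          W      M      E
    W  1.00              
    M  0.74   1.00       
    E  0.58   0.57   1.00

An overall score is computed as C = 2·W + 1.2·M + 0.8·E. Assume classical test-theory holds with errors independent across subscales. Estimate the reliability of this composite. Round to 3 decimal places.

Var(C) = 2²·11.7² + 1.2²·23.2² + 0.8²·14² + 2·[2.4·11.7·23.2·0.74 + 1.6·11.7·14·0.58 + 0.96·23.2·14·0.57] = 1448.07 + 1623.63 = 3071.69.
Because errors are independent across components, Cov(Tᵢ,Tⱼ) = Cov(Xᵢ,Xⱼ); the off-diagonal part of the true-score variance is the same as above.
True-score variance = [2²·11.7²·0.75 + 1.2²·23.2²·0.91 + 0.8²·14²·0.93] + 1623.63 = 1232.64 + 1623.63 = 2856.27.
Reliability = 2856.27 / 3071.69 = 0.930.

0.930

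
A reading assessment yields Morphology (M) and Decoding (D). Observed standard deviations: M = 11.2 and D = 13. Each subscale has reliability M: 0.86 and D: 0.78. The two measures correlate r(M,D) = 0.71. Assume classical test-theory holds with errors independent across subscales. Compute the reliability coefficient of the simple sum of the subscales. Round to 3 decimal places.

0.891

Var(M+D) = 11.2² + 13² + 2·[11.2·13·0.71] = 294.44 + 206.752 = 501.192.
Because errors are independent across components, Cov(Tᵢ,Tⱼ) = Cov(Xᵢ,Xⱼ); the off-diagonal part of the true-score variance is the same as above.
True-score variance = [11.2²·0.86 + 13²·0.78] + 206.752 = 239.698 + 206.752 = 446.45.
Reliability = 446.45 / 501.192 = 0.891.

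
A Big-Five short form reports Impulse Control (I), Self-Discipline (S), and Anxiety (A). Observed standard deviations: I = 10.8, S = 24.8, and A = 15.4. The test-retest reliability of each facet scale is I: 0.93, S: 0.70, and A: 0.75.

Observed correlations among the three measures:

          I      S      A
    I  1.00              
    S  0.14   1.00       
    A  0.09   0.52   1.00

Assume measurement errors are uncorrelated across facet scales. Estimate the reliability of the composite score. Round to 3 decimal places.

Var(I+S+A) = 10.8² + 24.8² + 15.4² + 2·[10.8·24.8·0.14 + 10.8·15.4·0.09 + 24.8·15.4·0.52] = 968.84 + 502.13 = 1470.97.
Because errors are independent across components, Cov(Tᵢ,Tⱼ) = Cov(Xᵢ,Xⱼ); the off-diagonal part of the true-score variance is the same as above.
True-score variance = [10.8²·0.93 + 24.8²·0.70 + 15.4²·0.75] + 502.13 = 716.873 + 502.13 = 1219.
Reliability = 1219 / 1470.97 = 0.829.

0.829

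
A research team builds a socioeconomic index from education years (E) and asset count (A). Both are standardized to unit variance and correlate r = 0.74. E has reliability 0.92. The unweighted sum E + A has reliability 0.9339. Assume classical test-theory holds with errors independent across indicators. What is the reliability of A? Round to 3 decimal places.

Var(E+A) = 2 + 2·0.74 = 3.480.
True-score variance = ρ_E + ρ_A + 2·0.74, so 0.9339 = (0.92 + ρ_A + 1.48) / 3.480.
ρ_A = 0.9339·3.480 − 0.92 − 1.48 = 0.850.

0.850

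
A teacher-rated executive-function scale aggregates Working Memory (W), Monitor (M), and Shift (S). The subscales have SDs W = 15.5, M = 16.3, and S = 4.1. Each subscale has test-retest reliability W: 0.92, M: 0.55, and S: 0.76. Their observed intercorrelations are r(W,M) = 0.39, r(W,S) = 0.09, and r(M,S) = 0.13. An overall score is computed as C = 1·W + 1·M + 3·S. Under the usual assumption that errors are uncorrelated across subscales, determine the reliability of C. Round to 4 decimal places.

0.8139

Var(C) = 15.5² + 16.3² + 3²·4.1² + 2·[15.5·16.3·0.39 + 3·15.5·4.1·0.09 + 3·16.3·4.1·0.13] = 657.23 + 283.511 = 940.741.
With uncorrelated errors the cross-covariances are all true-score covariance, so they carry over unchanged; only the diagonal terms shrink to ρᵢσᵢ².
True-score variance = [15.5²·0.92 + 16.3²·0.55 + 3²·4.1²·0.76] + 283.511 = 482.14 + 283.511 = 765.651.
Reliability = 765.651 / 940.741 = 0.8139.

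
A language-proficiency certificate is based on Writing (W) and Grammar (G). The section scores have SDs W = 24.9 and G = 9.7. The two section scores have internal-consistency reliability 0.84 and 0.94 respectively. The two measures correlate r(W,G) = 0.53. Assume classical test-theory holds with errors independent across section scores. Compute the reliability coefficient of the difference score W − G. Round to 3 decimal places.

0.771

Var(W−G) = 24.9² + 9.7² − 2·24.9·9.7·0.53 = 714.1 − 256.022 = 458.078.
Because errors are independent across components, Cov(Tᵢ,Tⱼ) = Cov(Xᵢ,Xⱼ); the off-diagonal part of the true-score variance is the same as above.
True-score variance = [24.9²·0.84 + 9.7²·0.94] − 256.022 = 609.253 − 256.022 = 353.231.
Reliability = 353.231 / 458.078 = 0.771.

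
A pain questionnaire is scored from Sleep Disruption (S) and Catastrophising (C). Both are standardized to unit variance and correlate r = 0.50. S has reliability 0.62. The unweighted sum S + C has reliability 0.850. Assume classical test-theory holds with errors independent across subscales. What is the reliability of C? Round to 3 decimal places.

0.930

Var(S+C) = 2 + 2·0.50 = 3.000.
True-score variance = ρ_S + ρ_C + 2·0.50, so 0.850 = (0.62 + ρ_C + 1.00) / 3.000.
ρ_C = 0.850·3.000 − 0.62 − 1.00 = 0.930.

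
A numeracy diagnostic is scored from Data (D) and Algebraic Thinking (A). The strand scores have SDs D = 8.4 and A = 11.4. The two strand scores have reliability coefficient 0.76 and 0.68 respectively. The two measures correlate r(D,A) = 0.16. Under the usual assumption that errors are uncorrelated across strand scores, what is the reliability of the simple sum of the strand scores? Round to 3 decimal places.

Var(D+A) = 8.4² + 11.4² + 2·[8.4·11.4·0.16] = 200.52 + 30.6432 = 231.163.
Under uncorrelated errors the observed covariances equal the true-score covariances, so only the own-variance terms attenuate.
True-score variance = [8.4²·0.76 + 11.4²·0.68] + 30.6432 = 141.998 + 30.6432 = 172.642.
Reliability = 172.642 / 231.163 = 0.747.

0.747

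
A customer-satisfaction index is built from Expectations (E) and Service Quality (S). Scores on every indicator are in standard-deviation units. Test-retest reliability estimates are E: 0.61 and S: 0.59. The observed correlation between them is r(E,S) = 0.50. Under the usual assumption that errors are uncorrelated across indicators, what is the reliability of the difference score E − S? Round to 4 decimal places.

Var(E−S) = 1 + 1 − 2·0.50 = 2 − 1 = 1.
Because errors are independent across components, Cov(Tᵢ,Tⱼ) = Cov(Xᵢ,Xⱼ); the off-diagonal part of the true-score variance is the same as above.
True-score variance = [0.61 + 0.59] − 1 = 1.2 − 1 = 0.2.
Reliability = 0.2 / 1 = 0.2000.

0.2000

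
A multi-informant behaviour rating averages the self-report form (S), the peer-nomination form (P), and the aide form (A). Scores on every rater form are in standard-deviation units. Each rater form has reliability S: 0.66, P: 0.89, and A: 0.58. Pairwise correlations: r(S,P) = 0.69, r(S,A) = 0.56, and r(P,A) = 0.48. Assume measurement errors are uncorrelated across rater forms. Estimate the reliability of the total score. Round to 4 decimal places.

Var(S+P+A) = 3 + 2·[0.69 + 0.56 + 0.48] = 3 + 3.46 = 6.46.
With uncorrelated errors the cross-covariances are all true-score covariance, so they carry over unchanged; only the diagonal terms shrink to ρᵢσᵢ².
True-score variance = [0.66 + 0.89 + 0.58] + 3.46 = 2.13 + 3.46 = 5.59.
Reliability = 5.59 / 6.46 = 0.8653.

0.8653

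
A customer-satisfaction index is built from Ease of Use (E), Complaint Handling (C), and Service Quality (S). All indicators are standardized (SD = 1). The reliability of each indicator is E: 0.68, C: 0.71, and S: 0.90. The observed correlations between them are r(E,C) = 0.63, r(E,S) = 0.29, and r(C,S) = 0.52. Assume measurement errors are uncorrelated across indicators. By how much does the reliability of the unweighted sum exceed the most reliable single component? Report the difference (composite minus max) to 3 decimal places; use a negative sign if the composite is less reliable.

Var(sum) = 3 + 2.88 = 5.88; true-score variance = 2.29 + 2.88 = 5.17; composite reliability = 0.8793.
Max component reliability = 0.9000.
Difference = 0.8793 − 0.9000 = -0.021.

-0.021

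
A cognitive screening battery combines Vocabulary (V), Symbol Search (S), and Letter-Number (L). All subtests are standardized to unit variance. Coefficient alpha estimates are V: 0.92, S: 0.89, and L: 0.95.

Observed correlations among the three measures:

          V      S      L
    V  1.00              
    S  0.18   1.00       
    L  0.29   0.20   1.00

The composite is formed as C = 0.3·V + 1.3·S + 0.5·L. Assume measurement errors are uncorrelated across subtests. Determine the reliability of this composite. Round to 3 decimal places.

0.918

Var(C) = 0.3² + 1.3² + 0.5² + 2·[0.39·0.18 + 0.15·0.29 + 0.65·0.20] = 2.03 + 0.4874 = 2.5174.
Under uncorrelated errors the observed covariances equal the true-score covariances, so only the own-variance terms attenuate.
True-score variance = [0.3²·0.92 + 1.3²·0.89 + 0.5²·0.95] + 0.4874 = 1.8244 + 0.4874 = 2.3118.
Reliability = 2.3118 / 2.5174 = 0.918.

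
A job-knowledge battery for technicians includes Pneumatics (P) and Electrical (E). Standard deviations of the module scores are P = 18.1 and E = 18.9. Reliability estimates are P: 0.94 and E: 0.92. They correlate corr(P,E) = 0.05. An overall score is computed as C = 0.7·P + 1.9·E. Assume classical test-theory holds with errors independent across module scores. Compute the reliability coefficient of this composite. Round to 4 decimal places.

0.9246

Var(C) = 0.7²·18.1² + 1.9²·18.9² + 2·[1.33·18.1·18.9·0.05] = 1450.06 + 45.498 = 1495.55.
Because errors are independent across components, Cov(Tᵢ,Tⱼ) = Cov(Xᵢ,Xⱼ); the off-diagonal part of the true-score variance is the same as above.
True-score variance = [0.7²·18.1²·0.94 + 1.9²·18.9²·0.92] + 45.498 = 1337.26 + 45.498 = 1382.76.
Reliability = 1382.76 / 1495.55 = 0.9246.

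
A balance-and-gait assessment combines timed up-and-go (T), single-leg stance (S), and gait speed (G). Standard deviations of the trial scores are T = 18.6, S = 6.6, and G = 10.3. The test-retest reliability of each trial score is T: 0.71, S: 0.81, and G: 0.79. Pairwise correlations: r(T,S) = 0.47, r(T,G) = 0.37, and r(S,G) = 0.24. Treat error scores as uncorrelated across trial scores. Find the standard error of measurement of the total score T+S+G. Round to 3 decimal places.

11.440

Var(total) = 495.61 + 289.794 = 785.404.
True-score variance = 364.726 + 289.794 = 654.52, so reliability = 0.8334.
Error variance = 785.404 − 654.52 = 130.884; SEM = √130.884 = 11.440.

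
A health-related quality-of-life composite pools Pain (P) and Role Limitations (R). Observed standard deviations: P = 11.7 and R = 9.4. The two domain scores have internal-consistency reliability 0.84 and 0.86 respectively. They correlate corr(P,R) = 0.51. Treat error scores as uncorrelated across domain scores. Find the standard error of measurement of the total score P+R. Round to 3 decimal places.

5.854

Var(total) = 225.25 + 112.18 = 337.43.
True-score variance = 190.977 + 112.18 = 303.157, so reliability = 0.8984.
Error variance = 337.43 − 303.157 = 34.2728; SEM = √34.2728 = 5.854.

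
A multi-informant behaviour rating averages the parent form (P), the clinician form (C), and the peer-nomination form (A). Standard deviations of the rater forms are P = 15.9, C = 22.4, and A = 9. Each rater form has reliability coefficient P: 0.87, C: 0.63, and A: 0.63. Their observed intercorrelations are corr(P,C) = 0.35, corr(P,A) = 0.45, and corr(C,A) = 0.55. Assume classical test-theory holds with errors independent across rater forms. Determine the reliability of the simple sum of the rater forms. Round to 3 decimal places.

Var(P+C+A) = 15.9² + 22.4² + 9² + 2·[15.9·22.4·0.35 + 15.9·9·0.45 + 22.4·9·0.55] = 835.57 + 599.862 = 1435.43.
With uncorrelated errors the cross-covariances are all true-score covariance, so they carry over unchanged; only the diagonal terms shrink to ρᵢσᵢ².
True-score variance = [15.9²·0.87 + 22.4²·0.63 + 9²·0.63] + 599.862 = 587.083 + 599.862 = 1186.95.
Reliability = 1186.95 / 1435.43 = 0.827.

0.827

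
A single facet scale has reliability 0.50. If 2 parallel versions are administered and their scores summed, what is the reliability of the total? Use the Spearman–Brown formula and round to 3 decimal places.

ρ_k = kρ / (1 + (k−1)ρ) = 2·0.50 / (1 + 1·0.50) = 1.000 / 1.500 = 0.667.

0.667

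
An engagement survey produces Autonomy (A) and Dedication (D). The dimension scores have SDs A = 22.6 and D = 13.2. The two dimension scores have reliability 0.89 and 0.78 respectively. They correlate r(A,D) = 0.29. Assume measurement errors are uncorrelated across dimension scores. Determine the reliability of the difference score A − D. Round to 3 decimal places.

Var(A−D) = 22.6² + 13.2² − 2·22.6·13.2·0.29 = 685 − 173.026 = 511.974.
With uncorrelated errors the cross-covariances are all true-score covariance, so they carry over unchanged; only the diagonal terms shrink to ρᵢσᵢ².
True-score variance = [22.6²·0.89 + 13.2²·0.78] − 173.026 = 590.484 − 173.026 = 417.458.
Reliability = 417.458 / 511.974 = 0.815.

0.815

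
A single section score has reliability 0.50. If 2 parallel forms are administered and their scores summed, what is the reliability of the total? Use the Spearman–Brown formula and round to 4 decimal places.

0.6667

ρ_k = kρ / (1 + (k−1)ρ) = 2·0.50 / (1 + 1·0.50) = 1.000 / 1.500 = 0.6667.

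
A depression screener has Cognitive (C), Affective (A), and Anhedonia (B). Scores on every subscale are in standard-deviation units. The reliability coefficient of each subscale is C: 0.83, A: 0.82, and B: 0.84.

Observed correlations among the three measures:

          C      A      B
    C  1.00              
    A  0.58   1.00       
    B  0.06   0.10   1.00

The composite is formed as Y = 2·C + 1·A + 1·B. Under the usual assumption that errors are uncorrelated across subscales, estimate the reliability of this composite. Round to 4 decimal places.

Var(Y) = 2² + 1 + 1 + 2·[2·0.58 + 2·0.06 + 0.10] = 6 + 2.76 = 8.76.
Under uncorrelated errors the observed covariances equal the true-score covariances, so only the own-variance terms attenuate.
True-score variance = [2²·0.83 + 0.82 + 0.84] + 2.76 = 4.98 + 2.76 = 7.74.
Reliability = 7.74 / 8.76 = 0.8836.

0.8836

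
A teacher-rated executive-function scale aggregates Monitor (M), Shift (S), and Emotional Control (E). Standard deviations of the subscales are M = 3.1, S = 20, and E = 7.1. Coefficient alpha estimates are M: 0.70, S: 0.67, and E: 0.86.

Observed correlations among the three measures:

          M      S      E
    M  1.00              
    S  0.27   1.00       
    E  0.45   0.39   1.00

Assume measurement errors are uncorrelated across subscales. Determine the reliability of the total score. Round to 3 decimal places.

Var(M+S+E) = 3.1² + 20² + 7.1² + 2·[3.1·20·0.27 + 3.1·7.1·0.45 + 20·7.1·0.39] = 460.02 + 164.049 = 624.069.
With uncorrelated errors the cross-covariances are all true-score covariance, so they carry over unchanged; only the diagonal terms shrink to ρᵢσᵢ².
True-score variance = [3.1²·0.70 + 20²·0.67 + 7.1²·0.86] + 164.049 = 318.08 + 164.049 = 482.129.
Reliability = 482.129 / 624.069 = 0.773.

0.773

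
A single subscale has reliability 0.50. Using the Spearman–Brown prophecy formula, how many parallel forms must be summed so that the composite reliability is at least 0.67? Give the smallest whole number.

3

k ≥ ρ*(1−ρ₁)/(ρ₁(1−ρ*)) = 0.67·0.50 / (0.50·0.33) = 2.030.
Smallest integer k = 3.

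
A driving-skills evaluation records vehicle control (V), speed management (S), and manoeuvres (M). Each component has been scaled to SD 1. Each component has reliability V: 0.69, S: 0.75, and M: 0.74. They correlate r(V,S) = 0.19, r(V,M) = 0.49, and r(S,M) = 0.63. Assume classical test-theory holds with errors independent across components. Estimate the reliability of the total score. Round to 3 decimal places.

0.854

Var(V+S+M) = 3 + 2·[0.19 + 0.49 + 0.63] = 3 + 2.62 = 5.62.
With uncorrelated errors the cross-covariances are all true-score covariance, so they carry over unchanged; only the diagonal terms shrink to ρᵢσᵢ².
True-score variance = [0.69 + 0.75 + 0.74] + 2.62 = 2.18 + 2.62 = 4.8.
Reliability = 4.8 / 5.62 = 0.854.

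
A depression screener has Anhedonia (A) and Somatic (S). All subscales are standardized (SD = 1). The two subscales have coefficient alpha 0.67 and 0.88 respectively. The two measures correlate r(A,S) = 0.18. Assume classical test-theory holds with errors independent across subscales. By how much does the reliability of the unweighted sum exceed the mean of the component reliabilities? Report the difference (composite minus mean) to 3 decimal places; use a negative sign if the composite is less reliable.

Var(sum) = 2 + 0.36 = 2.36; true-score variance = 1.55 + 0.36 = 1.91; composite reliability = 0.8093.
Mean component reliability = 0.7750.
Difference = 0.8093 − 0.7750 = 0.034.

0.034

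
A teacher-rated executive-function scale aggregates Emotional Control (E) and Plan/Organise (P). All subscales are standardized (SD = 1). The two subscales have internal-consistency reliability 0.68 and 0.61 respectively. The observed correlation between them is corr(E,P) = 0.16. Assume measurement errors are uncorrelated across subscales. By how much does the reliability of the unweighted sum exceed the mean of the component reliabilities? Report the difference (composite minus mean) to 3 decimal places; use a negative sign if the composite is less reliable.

0.049

Var(sum) = 2 + 0.32 = 2.32; true-score variance = 1.29 + 0.32 = 1.61; composite reliability = 0.6940.
Mean component reliability = 0.6450.
Difference = 0.6940 − 0.6450 = 0.049.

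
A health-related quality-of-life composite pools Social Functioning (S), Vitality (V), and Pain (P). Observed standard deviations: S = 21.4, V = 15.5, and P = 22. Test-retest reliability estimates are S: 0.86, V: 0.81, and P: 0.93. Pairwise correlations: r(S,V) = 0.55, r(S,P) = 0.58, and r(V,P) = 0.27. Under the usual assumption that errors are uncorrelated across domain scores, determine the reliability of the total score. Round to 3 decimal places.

Var(S+V+P) = 21.4² + 15.5² + 22² + 2·[21.4·15.5·0.55 + 21.4·22·0.58 + 15.5·22·0.27] = 1182.21 + 1095.14 = 2277.35.
Under uncorrelated errors the observed covariances equal the true-score covariances, so only the own-variance terms attenuate.
True-score variance = [21.4²·0.86 + 15.5²·0.81 + 22²·0.93] + 1095.14 = 1038.57 + 1095.14 = 2133.71.
Reliability = 2133.71 / 2277.35 = 0.937.

0.937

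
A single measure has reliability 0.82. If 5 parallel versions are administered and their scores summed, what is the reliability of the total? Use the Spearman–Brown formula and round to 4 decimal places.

ρ_k = kρ / (1 + (k−1)ρ) = 5·0.82 / (1 + 4·0.82) = 4.100 / 4.280 = 0.9579.

0.9579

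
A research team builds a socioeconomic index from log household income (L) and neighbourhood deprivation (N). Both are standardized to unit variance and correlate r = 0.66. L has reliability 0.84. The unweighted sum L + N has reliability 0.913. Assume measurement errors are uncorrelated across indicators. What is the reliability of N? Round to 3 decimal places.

0.871

Var(L+N) = 2 + 2·0.66 = 3.320.
True-score variance = ρ_L + ρ_N + 2·0.66, so 0.913 = (0.84 + ρ_N + 1.32) / 3.320.
ρ_N = 0.913·3.320 − 0.84 − 1.32 = 0.871.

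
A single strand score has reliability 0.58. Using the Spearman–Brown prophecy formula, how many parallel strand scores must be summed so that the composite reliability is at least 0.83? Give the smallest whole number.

k ≥ ρ*(1−ρ₁)/(ρ₁(1−ρ*)) = 0.83·0.42 / (0.58·0.17) = 3.535.
Smallest integer k = 4.

4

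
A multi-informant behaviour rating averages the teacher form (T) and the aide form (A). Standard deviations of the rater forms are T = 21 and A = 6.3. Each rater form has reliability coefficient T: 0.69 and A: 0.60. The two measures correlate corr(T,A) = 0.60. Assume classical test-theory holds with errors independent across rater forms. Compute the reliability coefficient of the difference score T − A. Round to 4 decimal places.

0.5260

Var(T−A) = 21² + 6.3² − 2·21·6.3·0.60 = 480.69 − 158.76 = 321.93.
Because errors are independent across components, Cov(Tᵢ,Tⱼ) = Cov(Xᵢ,Xⱼ); the off-diagonal part of the true-score variance is the same as above.
True-score variance = [21²·0.69 + 6.3²·0.60] − 158.76 = 328.104 − 158.76 = 169.344.
Reliability = 169.344 / 321.93 = 0.5260.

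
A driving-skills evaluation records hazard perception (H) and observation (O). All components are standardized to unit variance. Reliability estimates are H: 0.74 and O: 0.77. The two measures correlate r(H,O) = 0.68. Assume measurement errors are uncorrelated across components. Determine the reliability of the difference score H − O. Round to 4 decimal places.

0.2344

Var(H−O) = 1 + 1 − 2·0.68 = 2 − 1.36 = 0.64.
With uncorrelated errors the cross-covariances are all true-score covariance, so they carry over unchanged; only the diagonal terms shrink to ρᵢσᵢ².
True-score variance = [0.74 + 0.77] − 1.36 = 1.51 − 1.36 = 0.15.
Reliability = 0.15 / 0.64 = 0.2344.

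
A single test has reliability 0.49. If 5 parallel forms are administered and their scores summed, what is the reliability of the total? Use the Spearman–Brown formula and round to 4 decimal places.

ρ_k = kρ / (1 + (k−1)ρ) = 5·0.49 / (1 + 4·0.49) = 2.450 / 2.960 = 0.8277.

0.8277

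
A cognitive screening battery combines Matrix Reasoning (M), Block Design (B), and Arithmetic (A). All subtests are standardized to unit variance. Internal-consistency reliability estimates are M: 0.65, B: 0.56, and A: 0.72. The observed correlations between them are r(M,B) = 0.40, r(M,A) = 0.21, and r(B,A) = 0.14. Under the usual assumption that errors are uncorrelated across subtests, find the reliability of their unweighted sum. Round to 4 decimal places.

0.7622

Var(M+B+A) = 3 + 2·[0.40 + 0.21 + 0.14] = 3 + 1.5 = 4.5.
Under uncorrelated errors the observed covariances equal the true-score covariances, so only the own-variance terms attenuate.
True-score variance = [0.65 + 0.56 + 0.72] + 1.5 = 1.93 + 1.5 = 3.43.
Reliability = 3.43 / 4.5 = 0.7622.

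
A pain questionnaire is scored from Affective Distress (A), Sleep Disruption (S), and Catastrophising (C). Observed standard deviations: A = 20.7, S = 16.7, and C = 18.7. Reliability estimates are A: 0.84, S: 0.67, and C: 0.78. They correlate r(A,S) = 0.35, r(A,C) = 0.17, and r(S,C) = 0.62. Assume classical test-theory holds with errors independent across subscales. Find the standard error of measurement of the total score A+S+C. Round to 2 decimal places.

15.41

Var(total) = 1057.07 + 760.833 = 1817.9.
True-score variance = 819.546 + 760.833 = 1580.38, so reliability = 0.8693.
Error variance = 1817.9 − 1580.38 = 237.524; SEM = √237.524 = 15.41.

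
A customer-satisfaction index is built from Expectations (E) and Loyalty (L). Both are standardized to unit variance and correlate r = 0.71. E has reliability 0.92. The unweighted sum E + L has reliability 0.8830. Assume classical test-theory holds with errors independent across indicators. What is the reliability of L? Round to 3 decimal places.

Var(E+L) = 2 + 2·0.71 = 3.420.
True-score variance = ρ_E + ρ_L + 2·0.71, so 0.8830 = (0.92 + ρ_L + 1.42) / 3.420.
ρ_L = 0.8830·3.420 − 0.92 − 1.42 = 0.680.

0.680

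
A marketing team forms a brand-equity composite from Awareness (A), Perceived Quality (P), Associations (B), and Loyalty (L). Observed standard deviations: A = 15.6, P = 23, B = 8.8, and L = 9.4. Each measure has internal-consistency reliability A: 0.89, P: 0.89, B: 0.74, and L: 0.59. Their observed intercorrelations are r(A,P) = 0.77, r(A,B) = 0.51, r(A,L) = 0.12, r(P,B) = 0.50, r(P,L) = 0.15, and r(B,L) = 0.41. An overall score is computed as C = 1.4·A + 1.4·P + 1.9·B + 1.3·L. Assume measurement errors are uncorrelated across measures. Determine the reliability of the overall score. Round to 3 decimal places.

0.930

Var(C) = 1.4²·15.6² + 1.4²·23² + 1.9²·8.8² + 1.3²·9.4² + 2·[1.96·15.6·23·0.77 + 2.66·15.6·8.8·0.51 + 1.82·15.6·9.4·0.12 + 2.66·23·8.8·0.50 + 1.82·23·9.4·0.15 + 2.47·8.8·9.4·0.41] = 1942.71 + 2343.49 = 4286.21.
Because errors are independent across components, Cov(Tᵢ,Tⱼ) = Cov(Xᵢ,Xⱼ); the off-diagonal part of the true-score variance is the same as above.
True-score variance = [1.4²·15.6²·0.89 + 1.4²·23²·0.89 + 1.9²·8.8²·0.74 + 1.3²·9.4²·0.59] + 2343.49 = 1642.28 + 2343.49 = 3985.77.
Reliability = 3985.77 / 4286.21 = 0.930.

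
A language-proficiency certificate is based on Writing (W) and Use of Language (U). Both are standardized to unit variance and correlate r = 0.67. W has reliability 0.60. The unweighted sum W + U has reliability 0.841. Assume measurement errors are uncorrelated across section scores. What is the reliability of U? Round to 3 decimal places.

Var(W+U) = 2 + 2·0.67 = 3.340.
True-score variance = ρ_W + ρ_U + 2·0.67, so 0.841 = (0.60 + ρ_U + 1.34) / 3.340.
ρ_U = 0.841·3.340 − 0.60 − 1.34 = 0.869.

0.869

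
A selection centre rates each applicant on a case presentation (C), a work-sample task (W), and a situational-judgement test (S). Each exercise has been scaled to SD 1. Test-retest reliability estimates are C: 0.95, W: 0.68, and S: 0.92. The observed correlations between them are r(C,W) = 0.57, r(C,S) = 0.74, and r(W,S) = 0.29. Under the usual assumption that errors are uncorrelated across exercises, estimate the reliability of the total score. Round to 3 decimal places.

0.927

Var(C+W+S) = 3 + 2·[0.57 + 0.74 + 0.29] = 3 + 3.2 = 6.2.
With uncorrelated errors the cross-covariances are all true-score covariance, so they carry over unchanged; only the diagonal terms shrink to ρᵢσᵢ².
True-score variance = [0.95 + 0.68 + 0.92] + 3.2 = 2.55 + 3.2 = 5.75.
Reliability = 5.75 / 6.2 = 0.927.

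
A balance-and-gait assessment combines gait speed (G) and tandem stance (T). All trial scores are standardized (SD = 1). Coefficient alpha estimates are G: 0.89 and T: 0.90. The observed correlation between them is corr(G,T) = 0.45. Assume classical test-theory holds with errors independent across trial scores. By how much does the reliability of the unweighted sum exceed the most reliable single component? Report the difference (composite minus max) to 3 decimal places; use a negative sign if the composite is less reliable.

0.028

Var(sum) = 2 + 0.9 = 2.9; true-score variance = 1.79 + 0.9 = 2.69; composite reliability = 0.9276.
Max component reliability = 0.9000.
Difference = 0.9276 − 0.9000 = 0.028.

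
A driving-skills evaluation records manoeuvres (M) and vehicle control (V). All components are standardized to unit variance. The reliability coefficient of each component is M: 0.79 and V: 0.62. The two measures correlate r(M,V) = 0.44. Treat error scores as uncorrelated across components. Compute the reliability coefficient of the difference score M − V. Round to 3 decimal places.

0.473

Var(M−V) = 1 + 1 − 2·0.44 = 2 − 0.88 = 1.12.
With uncorrelated errors the cross-covariances are all true-score covariance, so they carry over unchanged; only the diagonal terms shrink to ρᵢσᵢ².
True-score variance = [0.79 + 0.62] − 0.88 = 1.41 − 0.88 = 0.53.
Reliability = 0.53 / 1.12 = 0.473.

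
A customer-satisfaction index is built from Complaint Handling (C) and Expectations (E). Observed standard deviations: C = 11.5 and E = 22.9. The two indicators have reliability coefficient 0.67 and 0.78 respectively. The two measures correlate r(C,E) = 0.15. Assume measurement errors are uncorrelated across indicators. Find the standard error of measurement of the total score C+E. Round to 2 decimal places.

Var(total) = 656.66 + 79.005 = 735.665.
True-score variance = 497.647 + 79.005 = 576.652, so reliability = 0.7839.
Error variance = 735.665 − 576.652 = 159.013; SEM = √159.013 = 12.61.

12.61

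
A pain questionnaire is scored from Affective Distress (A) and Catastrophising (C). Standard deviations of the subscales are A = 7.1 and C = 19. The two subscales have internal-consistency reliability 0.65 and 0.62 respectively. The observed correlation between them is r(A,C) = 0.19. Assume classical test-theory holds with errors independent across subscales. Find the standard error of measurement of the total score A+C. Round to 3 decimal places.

Var(total) = 411.41 + 51.262 = 462.672.
True-score variance = 256.587 + 51.262 = 307.849, so reliability = 0.6654.
Error variance = 462.672 − 307.849 = 154.823; SEM = √154.823 = 12.443.

12.443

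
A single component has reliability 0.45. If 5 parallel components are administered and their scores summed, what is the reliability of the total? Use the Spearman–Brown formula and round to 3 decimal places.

ρ_k = kρ / (1 + (k−1)ρ) = 5·0.45 / (1 + 4·0.45) = 2.250 / 2.800 = 0.804.

0.804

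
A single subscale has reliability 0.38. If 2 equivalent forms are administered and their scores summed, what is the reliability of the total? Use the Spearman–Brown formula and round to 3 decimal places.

ρ_k = kρ / (1 + (k−1)ρ) = 2·0.38 / (1 + 1·0.38) = 0.760 / 1.380 = 0.551.

0.551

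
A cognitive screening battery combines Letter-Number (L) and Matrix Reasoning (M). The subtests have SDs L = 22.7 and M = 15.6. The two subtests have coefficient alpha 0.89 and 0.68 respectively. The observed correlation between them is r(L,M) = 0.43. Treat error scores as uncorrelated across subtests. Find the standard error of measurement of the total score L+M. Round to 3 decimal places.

11.600

Var(total) = 758.65 + 304.543 = 1063.19.
True-score variance = 624.093 + 304.543 = 928.636, so reliability = 0.8734.
Error variance = 1063.19 − 928.636 = 134.557; SEM = √134.557 = 11.600.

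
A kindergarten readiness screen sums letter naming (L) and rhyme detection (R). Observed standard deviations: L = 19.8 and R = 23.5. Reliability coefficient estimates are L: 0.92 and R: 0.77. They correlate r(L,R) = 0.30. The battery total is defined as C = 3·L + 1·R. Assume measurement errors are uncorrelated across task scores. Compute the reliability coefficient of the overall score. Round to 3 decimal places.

Var(C) = 3²·19.8² + 23.5² + 2·[3·19.8·23.5·0.30] = 4080.61 + 837.54 = 4918.15.
Under uncorrelated errors the observed covariances equal the true-score covariances, so only the own-variance terms attenuate.
True-score variance = [3²·19.8²·0.92 + 23.5²·0.77] + 837.54 = 3671.32 + 837.54 = 4508.86.
Reliability = 4508.86 / 4918.15 = 0.917.

0.917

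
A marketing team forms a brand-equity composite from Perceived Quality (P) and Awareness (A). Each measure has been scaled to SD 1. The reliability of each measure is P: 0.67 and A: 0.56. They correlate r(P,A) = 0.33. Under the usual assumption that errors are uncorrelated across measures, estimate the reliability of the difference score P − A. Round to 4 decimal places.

Var(P−A) = 1 + 1 − 2·0.33 = 2 − 0.66 = 1.34.
With uncorrelated errors the cross-covariances are all true-score covariance, so they carry over unchanged; only the diagonal terms shrink to ρᵢσᵢ².
True-score variance = [0.67 + 0.56] − 0.66 = 1.23 − 0.66 = 0.57.
Reliability = 0.57 / 1.34 = 0.4254.

0.4254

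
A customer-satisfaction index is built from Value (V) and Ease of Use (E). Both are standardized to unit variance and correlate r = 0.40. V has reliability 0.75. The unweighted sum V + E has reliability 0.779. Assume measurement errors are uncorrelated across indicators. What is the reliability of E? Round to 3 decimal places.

0.631

Var(V+E) = 2 + 2·0.40 = 2.800.
True-score variance = ρ_V + ρ_E + 2·0.40, so 0.779 = (0.75 + ρ_E + 0.80) / 2.800.
ρ_E = 0.779·2.800 − 0.75 − 0.80 = 0.631.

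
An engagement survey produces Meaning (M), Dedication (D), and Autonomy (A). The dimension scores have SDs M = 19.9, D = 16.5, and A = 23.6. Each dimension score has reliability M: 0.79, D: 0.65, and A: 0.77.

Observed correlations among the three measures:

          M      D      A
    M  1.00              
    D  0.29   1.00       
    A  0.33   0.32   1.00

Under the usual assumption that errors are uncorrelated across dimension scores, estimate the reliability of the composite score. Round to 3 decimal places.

Var(M+D+A) = 19.9² + 16.5² + 23.6² + 2·[19.9·16.5·0.29 + 19.9·23.6·0.33 + 16.5·23.6·0.32] = 1225.22 + 749.621 = 1974.84.
Under uncorrelated errors the observed covariances equal the true-score covariances, so only the own-variance terms attenuate.
True-score variance = [19.9²·0.79 + 16.5²·0.65 + 23.6²·0.77] + 749.621 = 918.67 + 749.621 = 1668.29.
Reliability = 1668.29 / 1974.84 = 0.845.

0.845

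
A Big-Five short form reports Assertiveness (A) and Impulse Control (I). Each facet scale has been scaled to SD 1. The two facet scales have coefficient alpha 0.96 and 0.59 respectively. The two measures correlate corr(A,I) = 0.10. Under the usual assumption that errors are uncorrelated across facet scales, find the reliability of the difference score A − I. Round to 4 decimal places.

0.7500

Var(A−I) = 1 + 1 − 2·0.10 = 2 − 0.2 = 1.8.
Because errors are independent across components, Cov(Tᵢ,Tⱼ) = Cov(Xᵢ,Xⱼ); the off-diagonal part of the true-score variance is the same as above.
True-score variance = [0.96 + 0.59] − 0.2 = 1.55 − 0.2 = 1.35.
Reliability = 1.35 / 1.8 = 0.7500.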